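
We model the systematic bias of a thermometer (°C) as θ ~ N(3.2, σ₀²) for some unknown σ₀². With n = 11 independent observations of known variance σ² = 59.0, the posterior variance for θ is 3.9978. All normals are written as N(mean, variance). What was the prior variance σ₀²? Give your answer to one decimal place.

For the Normal–Normal model with known σ², precisions add: τ_n = τ₀ + n/σ².
So 1/σ₀² = 1/3.9978 − 11/59.0 = 0.250138 − 0.186441 = 0.063697.
Hence σ₀² = 1/0.063697 ≈ 15.7.

σ₀² = 15.7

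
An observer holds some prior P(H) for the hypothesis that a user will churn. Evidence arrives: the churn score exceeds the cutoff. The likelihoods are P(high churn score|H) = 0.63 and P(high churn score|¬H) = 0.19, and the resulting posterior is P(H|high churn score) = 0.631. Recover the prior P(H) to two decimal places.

P(H) = 0.34

In odds form, posterior odds = prior odds × likelihood ratio, so prior odds = posterior odds ÷ LR.
Posterior odds = 0.631/(1−0.631) = 1.7100. LR = 0.63/0.19 = 3.3158.
Prior odds = 1.7100/3.3158 = 0.5157, so P(H) = 0.5157/(1+0.5157) ≈ 0.34.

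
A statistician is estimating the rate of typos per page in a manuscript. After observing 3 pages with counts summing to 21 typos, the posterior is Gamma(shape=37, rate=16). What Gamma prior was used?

Gamma(shape=16, rate=13)

Gamma–Poisson conjugacy: posterior shape = α + Σxᵢ, posterior rate = β + n.
So α = 37 − 21 = 16 and β = 16 − 3 = 13.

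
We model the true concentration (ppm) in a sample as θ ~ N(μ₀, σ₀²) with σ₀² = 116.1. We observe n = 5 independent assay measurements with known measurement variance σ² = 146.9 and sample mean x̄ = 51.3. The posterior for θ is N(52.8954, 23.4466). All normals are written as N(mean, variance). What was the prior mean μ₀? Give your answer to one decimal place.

With known observation variance, the Normal–Normal posterior has precision τ_n = τ₀ + n/σ² and mean μ_n = (τ₀μ₀ + (n/σ²)x̄)/τ_n.
Here τ₀ = 1/116.1 = 0.008613 and τ_data = 5/146.9 = 0.034037, so τ_n = 0.042650.
Rearranging for μ₀: μ₀ = (μ_n·τ_n − τ_data·x̄)/τ₀ = (52.8954·0.042650 − 0.034037·51.3) / 0.008613 = 0.509891/0.008613 ≈ 59.2.

μ₀ = 59.2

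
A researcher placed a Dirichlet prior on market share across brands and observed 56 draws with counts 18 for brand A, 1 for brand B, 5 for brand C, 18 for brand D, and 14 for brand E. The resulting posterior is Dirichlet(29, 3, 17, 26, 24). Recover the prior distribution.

For a Dirichlet(α) prior with multinomial counts c, the posterior is Dirichlet(α + c) componentwise.
Subtract each count from the matching posterior parameter: 29−18=11, 3−1=2, 17−5=12, 26−18=8, 24−14=10.

Dirichlet(11, 2, 12, 8, 10)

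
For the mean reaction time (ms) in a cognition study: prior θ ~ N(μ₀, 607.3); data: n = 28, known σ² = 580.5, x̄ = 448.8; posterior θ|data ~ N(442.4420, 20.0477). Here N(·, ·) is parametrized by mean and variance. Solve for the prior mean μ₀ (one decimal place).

The posterior mean is a precision-weighted average: μ_n = (τ₀μ₀ + τ_data·x̄)/(τ₀+τ_data), with τ₀=1/σ₀² and τ_data=n/σ².
Here τ₀ = 1/607.3 = 0.001647 and τ_data = 28/580.5 = 0.048234, so τ_n = 0.049881.
Rearranging for μ₀: μ₀ = (μ_n·τ_n − τ_data·x̄)/τ₀ = (442.4420·0.049881 − 0.048234·448.8) / 0.001647 = 0.422030/0.001647 ≈ 256.2.

μ₀ = 256.2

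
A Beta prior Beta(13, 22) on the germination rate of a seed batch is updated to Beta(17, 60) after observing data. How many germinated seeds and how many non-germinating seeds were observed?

Beta is conjugate to the binomial likelihood: posterior = Beta(a+s, b+f).
Match parameters: s=17−13=4, f=60−22=38.

4 germinated seeds and 38 non-germinating seeds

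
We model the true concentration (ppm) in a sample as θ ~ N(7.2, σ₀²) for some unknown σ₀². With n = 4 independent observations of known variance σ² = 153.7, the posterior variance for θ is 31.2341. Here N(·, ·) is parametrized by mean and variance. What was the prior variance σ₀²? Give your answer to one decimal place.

For the Normal–Normal model with known σ², precisions add: τ_n = τ₀ + n/σ².
So 1/σ₀² = 1/31.2341 − 4/153.7 = 0.032016 − 0.026025 = 0.005991.
Hence σ₀² = 1/0.005991 ≈ 166.9.

σ₀² = 166.9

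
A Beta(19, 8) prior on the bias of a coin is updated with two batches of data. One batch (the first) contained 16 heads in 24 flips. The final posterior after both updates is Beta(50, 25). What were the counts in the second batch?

Because Beta–binomial updating is additive in the counts, the combined data contributed (α_post−α_prior, β_post−β_prior) successes and failures.
Total across both batches: 50−19=31 heads, 25−8=17 tails.
Subtract the first batch: 31−16=15 heads and 17−8=9 tails.

15 heads and 9 tails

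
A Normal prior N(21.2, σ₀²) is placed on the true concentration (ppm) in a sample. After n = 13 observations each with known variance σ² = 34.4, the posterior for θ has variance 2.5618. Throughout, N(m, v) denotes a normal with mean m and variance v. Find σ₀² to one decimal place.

Posterior precision equals prior precision plus data precision: 1/σ_n² = 1/σ₀² + n/σ².
So 1/σ₀² = 1/2.5618 − 13/34.4 = 0.390351 − 0.377907 = 0.012444.
Hence σ₀² = 1/0.012444 ≈ 80.4.

σ₀² = 80.4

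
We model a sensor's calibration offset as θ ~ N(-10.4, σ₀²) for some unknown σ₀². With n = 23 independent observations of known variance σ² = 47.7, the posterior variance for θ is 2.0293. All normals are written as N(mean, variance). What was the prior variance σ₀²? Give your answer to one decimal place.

For the Normal–Normal model with known σ², precisions add: τ_n = τ₀ + n/σ².
So 1/σ₀² = 1/2.0293 − 23/47.7 = 0.492781 − 0.482180 = 0.010601.
Hence σ₀² = 1/0.010601 ≈ 94.3.

σ₀² = 94.3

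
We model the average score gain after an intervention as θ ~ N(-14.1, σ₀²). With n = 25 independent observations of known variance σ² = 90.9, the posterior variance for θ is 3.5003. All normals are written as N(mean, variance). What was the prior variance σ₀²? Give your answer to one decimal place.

σ₀² = 93.8

Posterior precision equals prior precision plus data precision: 1/σ_n² = 1/σ₀² + n/σ².
So 1/σ₀² = 1/3.5003 − 25/90.9 = 0.285690 − 0.275028 = 0.010662.
Hence σ₀² = 1/0.010662 ≈ 93.8.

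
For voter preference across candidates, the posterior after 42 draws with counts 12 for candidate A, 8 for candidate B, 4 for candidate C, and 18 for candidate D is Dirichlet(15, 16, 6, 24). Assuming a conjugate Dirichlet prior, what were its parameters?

For a Dirichlet(α) prior with multinomial counts c, the posterior is Dirichlet(α + c) componentwise.
Subtract each count from the matching posterior parameter: 15−12=3, 16−8=8, 6−4=2, 24−18=6.

Dirichlet(3, 8, 2, 6)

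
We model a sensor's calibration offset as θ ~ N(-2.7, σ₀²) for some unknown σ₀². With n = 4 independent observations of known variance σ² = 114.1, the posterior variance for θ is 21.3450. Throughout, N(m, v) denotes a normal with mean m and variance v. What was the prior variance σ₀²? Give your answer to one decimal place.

For the Normal–Normal model with known σ², precisions add: τ_n = τ₀ + n/σ².
So 1/σ₀² = 1/21.3450 − 4/114.1 = 0.046849 − 0.035057 = 0.011792.
Hence σ₀² = 1/0.011792 ≈ 84.8.

σ₀² = 84.8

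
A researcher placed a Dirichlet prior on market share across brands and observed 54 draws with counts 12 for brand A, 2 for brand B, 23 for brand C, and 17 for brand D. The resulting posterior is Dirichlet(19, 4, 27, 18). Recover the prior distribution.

Dirichlet(7, 2, 4, 1)

For a Dirichlet(α) prior with multinomial counts c, the posterior is Dirichlet(α + c) componentwise.
Subtract each count from the matching posterior parameter: 19−12=7, 4−2=2, 27−23=4, 18−17=1.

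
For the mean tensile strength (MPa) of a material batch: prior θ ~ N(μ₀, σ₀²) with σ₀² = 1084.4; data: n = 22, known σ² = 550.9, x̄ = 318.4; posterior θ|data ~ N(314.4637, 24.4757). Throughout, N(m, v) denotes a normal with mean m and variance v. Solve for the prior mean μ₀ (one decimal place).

With known observation variance, the Normal–Normal posterior has precision τ_n = τ₀ + n/σ² and mean μ_n = (τ₀μ₀ + (n/σ²)x̄)/τ_n.
Here τ₀ = 1/1084.4 = 0.000922 and τ_data = 22/550.9 = 0.039935, so τ_n = 0.040857.
Rearranging for μ₀: μ₀ = (μ_n·τ_n − τ_data·x̄)/τ₀ = (314.4637·0.040857 − 0.039935·318.4) / 0.000922 = 0.132739/0.000922 ≈ 144.0.

μ₀ = 144.0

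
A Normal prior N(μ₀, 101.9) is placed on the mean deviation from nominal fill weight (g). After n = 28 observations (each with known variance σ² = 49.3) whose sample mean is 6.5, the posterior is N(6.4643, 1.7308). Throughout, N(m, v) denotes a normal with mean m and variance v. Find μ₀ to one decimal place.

μ₀ = 4.4

With known observation variance, the Normal–Normal posterior has precision τ_n = τ₀ + n/σ² and mean μ_n = (τ₀μ₀ + (n/σ²)x̄)/τ_n.
Here τ₀ = 1/101.9 = 0.009814 and τ_data = 28/49.3 = 0.567951, so τ_n = 0.577765.
Rearranging for μ₀: μ₀ = (μ_n·τ_n − τ_data·x̄)/τ₀ = (6.4643·0.577765 − 0.567951·6.5) / 0.009814 = 0.043165/0.009814 ≈ 4.4.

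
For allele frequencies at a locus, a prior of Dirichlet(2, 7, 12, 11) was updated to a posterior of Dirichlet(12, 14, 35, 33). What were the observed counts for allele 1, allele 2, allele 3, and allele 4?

counts (10, 7, 23, 22)

For a Dirichlet(α) prior with multinomial counts c, the posterior is Dirichlet(α + c) componentwise.
Counts are posterior − prior componentwise: 12−2=10, 14−7=7, 35−12=23, 33−11=22.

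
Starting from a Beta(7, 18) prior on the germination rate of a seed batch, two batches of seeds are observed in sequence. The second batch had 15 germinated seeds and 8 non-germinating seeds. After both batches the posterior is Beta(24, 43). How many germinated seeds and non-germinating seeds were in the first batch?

Because Beta–binomial updating is additive in the counts, the combined data contributed (α_post−α_prior, β_post−β_prior) successes and failures.
Total across both batches: 24−7=17 germinated seeds, 43−18=25 non-germinating seeds.
Subtract the second batch: 17−15=2 germinated seeds and 25−8=17 non-germinating seeds.

2 germinated seeds and 17 non-germinating seeds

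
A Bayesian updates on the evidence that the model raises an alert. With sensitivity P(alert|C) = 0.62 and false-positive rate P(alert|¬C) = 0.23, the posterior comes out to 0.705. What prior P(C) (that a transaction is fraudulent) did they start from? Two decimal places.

P(C) = 0.47

In odds form, posterior odds = prior odds × likelihood ratio, so prior odds = posterior odds ÷ LR.
Posterior odds = 0.705/(1−0.705) = 2.3898. LR = 0.62/0.23 = 2.6957.
Prior odds = 2.3898/2.6957 = 0.8865, so P(C) = 0.8865/(1+0.8865) ≈ 0.47.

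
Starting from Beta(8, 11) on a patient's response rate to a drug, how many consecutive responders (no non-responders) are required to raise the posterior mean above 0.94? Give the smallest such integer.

After k responders and 0 non-responders the posterior is Beta(8+k, 11), with mean (8+k)/(8+11+k).
Set (8+k)/(19+k) > 0.94 and solve: k > (0.94·19 − 8)/(1 − 0.94) = 164.333.
The smallest integer exceeding 164.333 is 165.

k = 165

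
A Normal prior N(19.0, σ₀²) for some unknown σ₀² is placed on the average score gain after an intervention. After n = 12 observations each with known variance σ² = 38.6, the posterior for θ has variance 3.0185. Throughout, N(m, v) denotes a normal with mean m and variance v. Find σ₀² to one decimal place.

σ₀² = 49.0

For the Normal–Normal model with known σ², precisions add: τ_n = τ₀ + n/σ².
So 1/σ₀² = 1/3.0185 − 12/38.6 = 0.331290 − 0.310881 = 0.020409.
Hence σ₀² = 1/0.020409 ≈ 49.0.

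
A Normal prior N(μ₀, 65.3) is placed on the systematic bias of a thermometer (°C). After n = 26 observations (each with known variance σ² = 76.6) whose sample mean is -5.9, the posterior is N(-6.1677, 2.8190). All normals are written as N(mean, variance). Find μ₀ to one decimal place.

The posterior mean is a precision-weighted average: μ_n = (τ₀μ₀ + τ_data·x̄)/(τ₀+τ_data), with τ₀=1/σ₀² and τ_data=n/σ².
Here τ₀ = 1/65.3 = 0.015314 and τ_data = 26/76.6 = 0.339426, so τ_n = 0.354740.
Rearranging for μ₀: μ₀ = (μ_n·τ_n − τ_data·x̄)/τ₀ = (-6.1677·0.354740 − 0.339426·-5.9) / 0.015314 = -0.185316/0.015314 ≈ -12.1.

μ₀ = -12.1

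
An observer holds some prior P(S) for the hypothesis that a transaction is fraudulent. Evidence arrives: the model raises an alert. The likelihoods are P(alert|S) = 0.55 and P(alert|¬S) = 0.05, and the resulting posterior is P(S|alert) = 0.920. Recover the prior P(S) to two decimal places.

P(S) = 0.51

In odds form, posterior odds = prior odds × likelihood ratio, so prior odds = posterior odds ÷ LR.
Posterior odds = 0.920/(1−0.920) = 11.5000. LR = 0.55/0.05 = 11.0000.
Prior odds = 11.5000/11.0000 = 1.0455, so P(S) = 1.0455/(1+1.0455) ≈ 0.51.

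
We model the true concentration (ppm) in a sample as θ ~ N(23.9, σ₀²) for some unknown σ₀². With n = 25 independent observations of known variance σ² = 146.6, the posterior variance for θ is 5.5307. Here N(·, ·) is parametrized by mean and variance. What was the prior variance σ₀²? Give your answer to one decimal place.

For the Normal–Normal model with known σ², precisions add: τ_n = τ₀ + n/σ².
So 1/σ₀² = 1/5.5307 − 25/146.6 = 0.180809 − 0.170532 = 0.010277.
Hence σ₀² = 1/0.010277 ≈ 97.3.

σ₀² = 97.3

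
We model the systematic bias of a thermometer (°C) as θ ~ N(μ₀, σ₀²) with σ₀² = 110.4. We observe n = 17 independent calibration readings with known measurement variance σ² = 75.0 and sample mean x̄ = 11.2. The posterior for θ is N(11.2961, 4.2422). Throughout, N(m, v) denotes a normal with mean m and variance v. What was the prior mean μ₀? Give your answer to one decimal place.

The posterior mean is a precision-weighted average: μ_n = (τ₀μ₀ + τ_data·x̄)/(τ₀+τ_data), with τ₀=1/σ₀² and τ_data=n/σ².
Here τ₀ = 1/110.4 = 0.009058 and τ_data = 17/75.0 = 0.226667, so τ_n = 0.235725.
Rearranging for μ₀: μ₀ = (μ_n·τ_n − τ_data·x̄)/τ₀ = (11.2961·0.235725 − 0.226667·11.2) / 0.009058 = 0.124103/0.009058 ≈ 13.7.

μ₀ = 13.7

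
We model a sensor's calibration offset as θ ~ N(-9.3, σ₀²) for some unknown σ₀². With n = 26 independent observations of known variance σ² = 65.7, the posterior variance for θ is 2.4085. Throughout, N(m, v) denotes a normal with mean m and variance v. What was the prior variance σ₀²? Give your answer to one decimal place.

Posterior precision equals prior precision plus data precision: 1/σ_n² = 1/σ₀² + n/σ².
So 1/σ₀² = 1/2.4085 − 26/65.7 = 0.415196 − 0.395738 = 0.019458.
Hence σ₀² = 1/0.019458 ≈ 51.4.

σ₀² = 51.4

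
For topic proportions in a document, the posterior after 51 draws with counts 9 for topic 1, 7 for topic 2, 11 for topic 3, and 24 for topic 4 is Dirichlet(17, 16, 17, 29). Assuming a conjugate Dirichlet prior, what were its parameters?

For a Dirichlet(α) prior with multinomial counts c, the posterior is Dirichlet(α + c) componentwise.
Subtract each count from the matching posterior parameter: 17−9=8, 16−7=9, 17−11=6, 29−24=5.

Dirichlet(8, 9, 6, 5)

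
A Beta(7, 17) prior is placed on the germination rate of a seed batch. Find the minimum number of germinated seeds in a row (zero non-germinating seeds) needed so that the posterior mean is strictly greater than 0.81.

After k germinated seeds and 0 non-germinating seeds the posterior is Beta(7+k, 17), with mean (7+k)/(7+17+k).
Set (7+k)/(24+k) > 0.81 and solve: k > (0.81·24 − 7)/(1 − 0.81) = 65.474.
The smallest integer exceeding 65.474 is 66.

k = 66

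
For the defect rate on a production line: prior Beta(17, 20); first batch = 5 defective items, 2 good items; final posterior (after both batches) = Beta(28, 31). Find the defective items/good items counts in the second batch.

Sequential conjugate updates are equivalent to a single update on the pooled data, so total successes = posterior α − prior α and total failures = posterior β − prior β.
Total across both batches: 28−17=11 defective items, 31−20=11 good items.
Subtract the first batch: 11−5=6 defective items and 11−2=9 good items.

6 defective items and 9 good items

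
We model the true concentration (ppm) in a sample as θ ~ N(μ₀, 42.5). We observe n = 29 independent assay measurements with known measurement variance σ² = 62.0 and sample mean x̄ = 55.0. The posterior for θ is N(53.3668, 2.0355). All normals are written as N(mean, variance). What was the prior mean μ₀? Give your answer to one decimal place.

μ₀ = 20.9

The posterior mean is a precision-weighted average: μ_n = (τ₀μ₀ + τ_data·x̄)/(τ₀+τ_data), with τ₀=1/σ₀² and τ_data=n/σ².
Here τ₀ = 1/42.5 = 0.023529 and τ_data = 29/62.0 = 0.467742, so τ_n = 0.491271.
Rearranging for μ₀: μ₀ = (μ_n·τ_n − τ_data·x̄)/τ₀ = (53.3668·0.491271 − 0.467742·55.0) / 0.023529 = 0.491751/0.023529 ≈ 20.9.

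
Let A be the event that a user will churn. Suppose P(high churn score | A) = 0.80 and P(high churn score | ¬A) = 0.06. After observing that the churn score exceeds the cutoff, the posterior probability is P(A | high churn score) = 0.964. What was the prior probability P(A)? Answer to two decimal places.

P(A) = 0.67

Bayes' rule in odds form gives O(A|E) = O(A)·[P(E|A)/P(E|¬A)], hence O(A) = O(A|E)/LR.
Posterior odds = 0.964/(1−0.964) = 26.7778. LR = 0.80/0.06 = 13.3333.
Prior odds = 26.7778/13.3333 = 2.0083, so P(A) = 2.0083/(1+2.0083) ≈ 0.67.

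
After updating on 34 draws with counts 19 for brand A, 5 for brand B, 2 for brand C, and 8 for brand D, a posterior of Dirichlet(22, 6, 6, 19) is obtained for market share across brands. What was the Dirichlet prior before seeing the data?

Dirichlet(3, 1, 4, 11)

For a Dirichlet(α) prior with multinomial counts c, the posterior is Dirichlet(α + c) componentwise.
Subtract each count from the matching posterior parameter: 22−19=3, 6−5=1, 6−2=4, 19−8=11.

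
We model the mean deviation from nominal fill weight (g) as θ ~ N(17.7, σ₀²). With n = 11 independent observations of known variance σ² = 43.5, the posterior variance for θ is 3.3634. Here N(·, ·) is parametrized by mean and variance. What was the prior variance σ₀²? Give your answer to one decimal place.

Posterior precision equals prior precision plus data precision: 1/σ_n² = 1/σ₀² + n/σ².
So 1/σ₀² = 1/3.3634 − 11/43.5 = 0.297318 − 0.252874 = 0.044444.
Hence σ₀² = 1/0.044444 ≈ 22.5.

σ₀² = 22.5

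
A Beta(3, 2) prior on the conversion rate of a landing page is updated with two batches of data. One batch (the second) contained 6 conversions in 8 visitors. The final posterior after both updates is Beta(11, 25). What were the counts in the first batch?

Sequential conjugate updates are equivalent to a single update on the pooled data, so total successes = posterior α − prior α and total failures = posterior β − prior β.
Total across both batches: 11−3=8 conversions, 25−2=23 bounces.
Subtract the second batch: 8−6=2 conversions and 23−2=21 bounces.

2 conversions and 21 bounces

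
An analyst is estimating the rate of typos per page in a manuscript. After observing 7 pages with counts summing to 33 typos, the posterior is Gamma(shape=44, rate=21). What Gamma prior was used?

A Gamma(α, β) prior (rate parametrization) on a Poisson rate with n observations summing to S gives posterior Gamma(α+S, β+n).
So α = 44 − 33 = 11 and β = 21 − 7 = 14.

Gamma(shape=11, rate=14)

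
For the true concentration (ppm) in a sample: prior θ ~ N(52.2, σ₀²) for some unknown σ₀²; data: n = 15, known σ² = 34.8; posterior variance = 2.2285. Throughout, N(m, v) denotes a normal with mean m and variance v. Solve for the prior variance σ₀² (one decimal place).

Posterior precision equals prior precision plus data precision: 1/σ_n² = 1/σ₀² + n/σ².
So 1/σ₀² = 1/2.2285 − 15/34.8 = 0.448732 − 0.431034 = 0.017698.
Hence σ₀² = 1/0.017698 ≈ 56.5.

σ₀² = 56.5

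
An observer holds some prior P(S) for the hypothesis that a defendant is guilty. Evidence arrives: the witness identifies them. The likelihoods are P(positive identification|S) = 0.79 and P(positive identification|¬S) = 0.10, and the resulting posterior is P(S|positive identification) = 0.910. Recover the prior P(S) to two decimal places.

In odds form, posterior odds = prior odds × likelihood ratio, so prior odds = posterior odds ÷ LR.
Posterior odds = 0.910/(1−0.910) = 10.1111. LR = 0.79/0.10 = 7.9000.
Prior odds = 10.1111/7.9000 = 1.2799, so P(S) = 1.2799/(1+1.2799) ≈ 0.56.

P(S) = 0.56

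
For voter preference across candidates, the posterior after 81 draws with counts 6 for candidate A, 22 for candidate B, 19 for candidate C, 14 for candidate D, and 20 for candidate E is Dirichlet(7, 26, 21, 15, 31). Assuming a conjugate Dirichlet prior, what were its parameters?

Dirichlet(1, 4, 2, 1, 11)

For a Dirichlet(α) prior with multinomial counts c, the posterior is Dirichlet(α + c) componentwise.
Subtract each count from the matching posterior parameter: 7−6=1, 26−22=4, 21−19=2, 15−14=1, 31−20=11.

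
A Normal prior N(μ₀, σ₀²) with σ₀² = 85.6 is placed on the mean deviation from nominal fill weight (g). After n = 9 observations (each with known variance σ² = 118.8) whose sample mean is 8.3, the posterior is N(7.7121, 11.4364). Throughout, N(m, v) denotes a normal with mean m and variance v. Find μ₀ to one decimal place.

With known observation variance, the Normal–Normal posterior has precision τ_n = τ₀ + n/σ² and mean μ_n = (τ₀μ₀ + (n/σ²)x̄)/τ_n.
Here τ₀ = 1/85.6 = 0.011682 and τ_data = 9/118.8 = 0.075758, so τ_n = 0.087440.
Rearranging for μ₀: μ₀ = (μ_n·τ_n − τ_data·x̄)/τ₀ = (7.7121·0.087440 − 0.075758·8.3) / 0.011682 = 0.045555/0.011682 ≈ 3.9.

μ₀ = 3.9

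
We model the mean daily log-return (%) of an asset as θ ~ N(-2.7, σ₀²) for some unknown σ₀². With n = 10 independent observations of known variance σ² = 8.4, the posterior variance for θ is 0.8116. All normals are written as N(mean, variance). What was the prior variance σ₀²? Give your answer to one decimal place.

For the Normal–Normal model with known σ², precisions add: τ_n = τ₀ + n/σ².
So 1/σ₀² = 1/0.8116 − 10/8.4 = 1.232134 − 1.190476 = 0.041658.
Hence σ₀² = 1/0.041658 ≈ 24.0.

σ₀² = 24.0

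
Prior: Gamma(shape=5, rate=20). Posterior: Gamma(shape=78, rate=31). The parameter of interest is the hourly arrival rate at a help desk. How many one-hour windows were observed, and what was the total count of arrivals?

n = 11 one-hour windows with total 73 arrivals

Gamma–Poisson conjugacy: posterior shape = α + Σxᵢ, posterior rate = β + n.
Matching: Σxᵢ = 78 − 5 = 73 and n = 31 − 20 = 11.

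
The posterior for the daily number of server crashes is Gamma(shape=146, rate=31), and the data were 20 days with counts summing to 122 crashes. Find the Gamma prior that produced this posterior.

Gamma–Poisson conjugacy: posterior shape = α + Σxᵢ, posterior rate = β + n.
So α = 146 − 122 = 24 and β = 31 − 20 = 11.

Gamma(shape=24, rate=11)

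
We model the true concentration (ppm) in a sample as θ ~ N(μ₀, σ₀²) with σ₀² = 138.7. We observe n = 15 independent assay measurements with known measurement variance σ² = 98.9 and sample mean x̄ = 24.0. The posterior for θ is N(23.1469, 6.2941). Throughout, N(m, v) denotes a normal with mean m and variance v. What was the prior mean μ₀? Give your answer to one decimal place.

With known observation variance, the Normal–Normal posterior has precision τ_n = τ₀ + n/σ² and mean μ_n = (τ₀μ₀ + (n/σ²)x̄)/τ_n.
Here τ₀ = 1/138.7 = 0.007210 and τ_data = 15/98.9 = 0.151668, so τ_n = 0.158878.
Rearranging for μ₀: μ₀ = (μ_n·τ_n − τ_data·x̄)/τ₀ = (23.1469·0.158878 − 0.151668·24.0) / 0.007210 = 0.037501/0.007210 ≈ 5.2.

μ₀ = 5.2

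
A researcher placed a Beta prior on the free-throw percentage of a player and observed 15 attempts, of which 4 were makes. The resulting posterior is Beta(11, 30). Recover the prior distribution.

Beta is conjugate to the binomial likelihood: posterior = Beta(a+s, b+f).
Subtract the data counts: 11−4=7, 30−11=19.

Beta(7, 19)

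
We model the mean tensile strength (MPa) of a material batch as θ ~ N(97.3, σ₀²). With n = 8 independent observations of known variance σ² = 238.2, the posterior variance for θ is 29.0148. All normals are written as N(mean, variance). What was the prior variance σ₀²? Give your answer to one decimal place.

Posterior precision equals prior precision plus data precision: 1/σ_n² = 1/σ₀² + n/σ².
So 1/σ₀² = 1/29.0148 − 8/238.2 = 0.034465 − 0.033585 = 0.000880.
Hence σ₀² = 1/0.000880 ≈ 1136.4.

σ₀² = 1136.4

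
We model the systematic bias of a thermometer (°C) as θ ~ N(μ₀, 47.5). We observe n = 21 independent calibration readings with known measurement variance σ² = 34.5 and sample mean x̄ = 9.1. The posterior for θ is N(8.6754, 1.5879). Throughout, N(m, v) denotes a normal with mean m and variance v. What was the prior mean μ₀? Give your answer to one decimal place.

The posterior mean is a precision-weighted average: μ_n = (τ₀μ₀ + τ_data·x̄)/(τ₀+τ_data), with τ₀=1/σ₀² and τ_data=n/σ².
Here τ₀ = 1/47.5 = 0.021053 and τ_data = 21/34.5 = 0.608696, so τ_n = 0.629749.
Rearranging for μ₀: μ₀ = (μ_n·τ_n − τ_data·x̄)/τ₀ = (8.6754·0.629749 − 0.608696·9.1) / 0.021053 = -0.075809/0.021053 ≈ -3.6.

μ₀ = -3.6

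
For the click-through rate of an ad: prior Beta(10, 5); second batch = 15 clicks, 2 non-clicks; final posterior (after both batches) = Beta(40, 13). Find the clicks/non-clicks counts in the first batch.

15 clicks and 6 non-clicks

Sequential conjugate updates are equivalent to a single update on the pooled data, so total successes = posterior α − prior α and total failures = posterior β − prior β.
Total across both batches: 40−10=30 clicks, 13−5=8 non-clicks.
Subtract the second batch: 30−15=15 clicks and 8−2=6 non-clicks.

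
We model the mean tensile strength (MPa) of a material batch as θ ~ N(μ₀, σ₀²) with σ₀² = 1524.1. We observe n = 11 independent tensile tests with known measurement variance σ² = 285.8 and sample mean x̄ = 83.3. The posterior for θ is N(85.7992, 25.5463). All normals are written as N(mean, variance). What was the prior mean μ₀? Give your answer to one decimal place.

With known observation variance, the Normal–Normal posterior has precision τ_n = τ₀ + n/σ² and mean μ_n = (τ₀μ₀ + (n/σ²)x̄)/τ_n.
Here τ₀ = 1/1524.1 = 0.000656 and τ_data = 11/285.8 = 0.038488, so τ_n = 0.039144.
Rearranging for μ₀: μ₀ = (μ_n·τ_n − τ_data·x̄)/τ₀ = (85.7992·0.039144 − 0.038488·83.3) / 0.000656 = 0.152473/0.000656 ≈ 232.4.

μ₀ = 232.4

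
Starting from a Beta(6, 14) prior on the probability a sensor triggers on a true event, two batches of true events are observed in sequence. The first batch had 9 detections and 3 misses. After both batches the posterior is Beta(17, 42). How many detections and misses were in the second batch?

Because Beta–binomial updating is additive in the counts, the combined data contributed (α_post−α_prior, β_post−β_prior) successes and failures.
Total across both batches: 17−6=11 detections, 42−14=28 misses.
Subtract the first batch: 11−9=2 detections and 28−3=25 misses.

2 detections and 25 misses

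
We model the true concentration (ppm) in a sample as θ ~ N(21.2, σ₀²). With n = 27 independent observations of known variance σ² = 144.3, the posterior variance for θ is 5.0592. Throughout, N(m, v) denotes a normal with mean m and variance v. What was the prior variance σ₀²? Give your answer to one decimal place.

σ₀² = 94.8

For the Normal–Normal model with known σ², precisions add: τ_n = τ₀ + n/σ².
So 1/σ₀² = 1/5.0592 − 27/144.3 = 0.197660 − 0.187110 = 0.010550.
Hence σ₀² = 1/0.010550 ≈ 94.8.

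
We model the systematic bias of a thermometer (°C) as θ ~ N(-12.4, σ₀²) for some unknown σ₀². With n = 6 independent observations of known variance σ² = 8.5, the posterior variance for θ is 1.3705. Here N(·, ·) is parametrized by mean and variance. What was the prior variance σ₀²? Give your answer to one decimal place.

σ₀² = 42.1

For the Normal–Normal model with known σ², precisions add: τ_n = τ₀ + n/σ².
So 1/σ₀² = 1/1.3705 − 6/8.5 = 0.729661 − 0.705882 = 0.023779.
Hence σ₀² = 1/0.023779 ≈ 42.1.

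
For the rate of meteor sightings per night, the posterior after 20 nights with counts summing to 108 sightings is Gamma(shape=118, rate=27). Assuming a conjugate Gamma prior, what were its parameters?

A Gamma(α, β) prior (rate parametrization) on a Poisson rate with n observations summing to S gives posterior Gamma(α+S, β+n).
So α = 118 − 108 = 10 and β = 27 − 20 = 7.

Gamma(shape=10, rate=7)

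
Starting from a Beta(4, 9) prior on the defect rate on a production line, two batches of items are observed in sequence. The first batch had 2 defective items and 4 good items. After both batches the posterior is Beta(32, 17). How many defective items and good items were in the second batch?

26 defective items and 4 good items

Because Beta–binomial updating is additive in the counts, the combined data contributed (α_post−α_prior, β_post−β_prior) successes and failures.
Total across both batches: 32−4=28 defective items, 17−9=8 good items.
Subtract the first batch: 28−2=26 defective items and 8−4=4 good items.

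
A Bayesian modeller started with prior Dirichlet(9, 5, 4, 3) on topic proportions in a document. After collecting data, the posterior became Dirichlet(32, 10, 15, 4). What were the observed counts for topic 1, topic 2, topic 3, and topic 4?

For a Dirichlet(α) prior with multinomial counts c, the posterior is Dirichlet(α + c) componentwise.
Counts are posterior − prior componentwise: 32−9=23, 10−5=5, 15−4=11, 4−3=1.

counts (23, 5, 11, 1)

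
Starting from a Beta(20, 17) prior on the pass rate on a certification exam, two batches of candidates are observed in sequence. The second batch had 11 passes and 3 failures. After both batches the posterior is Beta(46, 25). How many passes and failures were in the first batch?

15 passes and 5 failures

Sequential conjugate updates are equivalent to a single update on the pooled data, so total successes = posterior α − prior α and total failures = posterior β − prior β.
Total across both batches: 46−20=26 passes, 25−17=8 failures.
Subtract the second batch: 26−11=15 passes and 8−3=5 failures.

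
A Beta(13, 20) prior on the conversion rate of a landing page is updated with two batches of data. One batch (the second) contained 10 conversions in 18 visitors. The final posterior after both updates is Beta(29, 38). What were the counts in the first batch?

Sequential conjugate updates are equivalent to a single update on the pooled data, so total successes = posterior α − prior α and total failures = posterior β − prior β.
Total across both batches: 29−13=16 conversions, 38−20=18 bounces.
Subtract the second batch: 16−10=6 conversions and 18−8=10 bounces.

6 conversions and 10 bounces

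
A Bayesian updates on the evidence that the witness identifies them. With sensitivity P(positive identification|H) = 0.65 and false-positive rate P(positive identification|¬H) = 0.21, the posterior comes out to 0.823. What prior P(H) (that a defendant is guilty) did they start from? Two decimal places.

Bayes' rule in odds form gives O(H|E) = O(H)·[P(E|H)/P(E|¬H)], hence O(H) = O(H|E)/LR.
Posterior odds = 0.823/(1−0.823) = 4.6497. LR = 0.65/0.21 = 3.0952.
Prior odds = 4.6497/3.0952 = 1.5022, so P(H) = 1.5022/(1+1.5022) ≈ 0.60.

P(H) = 0.60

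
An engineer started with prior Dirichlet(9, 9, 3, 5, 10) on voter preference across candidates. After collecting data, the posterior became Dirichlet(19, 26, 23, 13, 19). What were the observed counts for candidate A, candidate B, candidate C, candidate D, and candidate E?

For a Dirichlet(α) prior with multinomial counts c, the posterior is Dirichlet(α + c) componentwise.
Counts are posterior − prior componentwise: 19−9=10, 26−9=17, 23−3=20, 13−5=8, 19−10=9.

counts (10, 17, 20, 8, 9)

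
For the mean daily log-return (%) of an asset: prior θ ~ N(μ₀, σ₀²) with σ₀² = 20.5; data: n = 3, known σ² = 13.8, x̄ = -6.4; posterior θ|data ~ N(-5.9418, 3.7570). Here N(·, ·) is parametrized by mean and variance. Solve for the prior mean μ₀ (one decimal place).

μ₀ = -3.9

With known observation variance, the Normal–Normal posterior has precision τ_n = τ₀ + n/σ² and mean μ_n = (τ₀μ₀ + (n/σ²)x̄)/τ_n.
Here τ₀ = 1/20.5 = 0.048780 and τ_data = 3/13.8 = 0.217391, so τ_n = 0.266171.
Rearranging for μ₀: μ₀ = (μ_n·τ_n − τ_data·x̄)/τ₀ = (-5.9418·0.266171 − 0.217391·-6.4) / 0.048780 = -0.190232/0.048780 ≈ -3.9.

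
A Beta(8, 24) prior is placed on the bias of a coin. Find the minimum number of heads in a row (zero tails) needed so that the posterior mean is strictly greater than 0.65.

After k heads and 0 tails the posterior is Beta(8+k, 24), with mean (8+k)/(8+24+k).
Set (8+k)/(32+k) > 0.65 and solve: k > (0.65·32 − 8)/(1 − 0.65) = 36.571.
The smallest integer exceeding 36.571 is 37.

k = 37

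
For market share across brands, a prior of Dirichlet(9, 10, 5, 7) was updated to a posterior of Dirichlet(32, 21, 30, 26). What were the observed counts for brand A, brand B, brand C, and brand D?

counts (23, 11, 25, 19)

For a Dirichlet(α) prior with multinomial counts c, the posterior is Dirichlet(α + c) componentwise.
Counts are posterior − prior componentwise: 32−9=23, 21−10=11, 30−5=25, 26−7=19.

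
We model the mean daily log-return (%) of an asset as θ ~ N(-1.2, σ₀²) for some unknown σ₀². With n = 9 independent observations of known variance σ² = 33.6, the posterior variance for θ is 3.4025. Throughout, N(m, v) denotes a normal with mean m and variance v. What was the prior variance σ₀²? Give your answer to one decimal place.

For the Normal–Normal model with known σ², precisions add: τ_n = τ₀ + n/σ².
So 1/σ₀² = 1/3.4025 − 9/33.6 = 0.293902 − 0.267857 = 0.026045.
Hence σ₀² = 1/0.026045 ≈ 38.4.

σ₀² = 38.4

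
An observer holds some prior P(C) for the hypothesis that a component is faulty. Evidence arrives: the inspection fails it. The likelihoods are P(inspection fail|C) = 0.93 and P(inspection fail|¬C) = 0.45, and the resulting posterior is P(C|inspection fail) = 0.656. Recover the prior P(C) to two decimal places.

P(C) = 0.48

Bayes' rule in odds form gives O(C|E) = O(C)·[P(E|C)/P(E|¬C)], hence O(C) = O(C|E)/LR.
Posterior odds = 0.656/(1−0.656) = 1.9070. LR = 0.93/0.45 = 2.0667.
Prior odds = 1.9070/2.0667 = 0.9227, so P(C) = 0.9227/(1+0.9227) ≈ 0.48.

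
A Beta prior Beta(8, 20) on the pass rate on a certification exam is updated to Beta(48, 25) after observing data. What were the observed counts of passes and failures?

40 passes and 5 failures

A Beta(a, b) prior with s successes and f failures in binomial data gives a Beta(a+s, b+f) posterior.
Match parameters: s=48−8=40, f=25−20=5.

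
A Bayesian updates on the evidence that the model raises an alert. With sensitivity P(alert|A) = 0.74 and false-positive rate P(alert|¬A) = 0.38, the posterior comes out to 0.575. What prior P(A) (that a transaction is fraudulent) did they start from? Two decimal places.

In odds form, posterior odds = prior odds × likelihood ratio, so prior odds = posterior odds ÷ LR.
Posterior odds = 0.575/(1−0.575) = 1.3529. LR = 0.74/0.38 = 1.9474.
Prior odds = 1.3529/1.9474 = 0.6947, so P(A) = 0.6947/(1+0.6947) ≈ 0.41.

P(A) = 0.41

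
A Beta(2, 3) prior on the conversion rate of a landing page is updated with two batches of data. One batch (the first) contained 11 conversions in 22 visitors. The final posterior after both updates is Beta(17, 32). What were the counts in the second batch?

4 conversions and 18 bounces

Because Beta–binomial updating is additive in the counts, the combined data contributed (α_post−α_prior, β_post−β_prior) successes and failures.
Total across both batches: 17−2=15 conversions, 32−3=29 bounces.
Subtract the first batch: 15−11=4 conversions and 29−11=18 bounces.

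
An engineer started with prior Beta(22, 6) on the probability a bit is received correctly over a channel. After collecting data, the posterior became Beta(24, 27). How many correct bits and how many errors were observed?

Under Beta–binomial conjugacy the posterior parameters are (a+s, b+f).
So s = 24 − 22 = 2 and f = 27 − 6 = 21.

2 correct bits and 21 errors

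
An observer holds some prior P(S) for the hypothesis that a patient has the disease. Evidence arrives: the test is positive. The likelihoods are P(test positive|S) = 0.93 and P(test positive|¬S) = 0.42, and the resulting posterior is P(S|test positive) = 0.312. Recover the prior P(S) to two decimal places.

P(S) = 0.17

Bayes' rule in odds form gives O(S|E) = O(S)·[P(E|S)/P(E|¬S)], hence O(S) = O(S|E)/LR.
Posterior odds = 0.312/(1−0.312) = 0.4535. LR = 0.93/0.42 = 2.2143.
Prior odds = 0.4535/2.2143 = 0.2048, so P(S) = 0.2048/(1+0.2048) ≈ 0.17.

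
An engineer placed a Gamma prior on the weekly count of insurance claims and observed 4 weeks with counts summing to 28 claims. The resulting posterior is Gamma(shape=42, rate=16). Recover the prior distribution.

Gamma(shape=14, rate=12)

Gamma–Poisson conjugacy: posterior shape = α + Σxᵢ, posterior rate = β + n.
So α = 42 − 28 = 14 and β = 16 − 4 = 12.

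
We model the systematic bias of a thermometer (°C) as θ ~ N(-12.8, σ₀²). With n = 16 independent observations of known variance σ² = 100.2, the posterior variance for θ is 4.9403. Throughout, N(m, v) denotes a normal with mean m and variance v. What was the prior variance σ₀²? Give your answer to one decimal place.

σ₀² = 23.4

Posterior precision equals prior precision plus data precision: 1/σ_n² = 1/σ₀² + n/σ².
So 1/σ₀² = 1/4.9403 − 16/100.2 = 0.202417 − 0.159681 = 0.042736.
Hence σ₀² = 1/0.042736 ≈ 23.4.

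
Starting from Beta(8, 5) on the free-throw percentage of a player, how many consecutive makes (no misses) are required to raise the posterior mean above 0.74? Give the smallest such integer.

k = 7

After k makes and 0 misses the posterior is Beta(8+k, 5), with mean (8+k)/(8+5+k).
Set (8+k)/(13+k) > 0.74 and solve: k > (0.74·13 − 8)/(1 − 0.74) = 6.231.
The smallest integer exceeding 6.231 is 7, and checking k=7: (15)/(20) = 0.7500 > 0.74.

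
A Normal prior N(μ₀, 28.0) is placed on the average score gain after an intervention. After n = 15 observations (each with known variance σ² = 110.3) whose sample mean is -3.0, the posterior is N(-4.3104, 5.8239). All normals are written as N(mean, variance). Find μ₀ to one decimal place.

The posterior mean is a precision-weighted average: μ_n = (τ₀μ₀ + τ_data·x̄)/(τ₀+τ_data), with τ₀=1/σ₀² and τ_data=n/σ².
Here τ₀ = 1/28.0 = 0.035714 and τ_data = 15/110.3 = 0.135993, so τ_n = 0.171707.
Rearranging for μ₀: μ₀ = (μ_n·τ_n − τ_data·x̄)/τ₀ = (-4.3104·0.171707 − 0.135993·-3.0) / 0.035714 = -0.332147/0.035714 ≈ -9.3.

μ₀ = -9.3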